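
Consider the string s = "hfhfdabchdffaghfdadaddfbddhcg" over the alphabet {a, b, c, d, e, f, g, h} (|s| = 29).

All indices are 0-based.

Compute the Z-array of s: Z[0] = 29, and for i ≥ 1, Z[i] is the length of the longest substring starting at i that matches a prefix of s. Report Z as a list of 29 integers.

[29, 0, 2, 0, 0, 0, 0, 0, 1, 0, 0, 0, 0, 0, 2, 0, 0, 0, 0, 0, 0, 0, 0, 0, 0, 0, 1, 0, 0]

Z[0]=29
i=1: fresh scan; Z[1]=0
i=2: fresh scan; Z[2]=2 extend→box=[2,4)
i=3: min(r-i=1, Z[1]=0)=0; Z[3]=0
i=4: fresh scan; Z[4]=0
i=5: fresh scan; Z[5]=0
i=6: fresh scan; Z[6]=0
i=7: fresh scan; Z[7]=0
i=8: fresh scan; Z[8]=1 extend→box=[8,9)
i=9: fresh scan; Z[9]=0
i=10: fresh scan; Z[10]=0
i=11: fresh scan; Z[11]=0
i=12: fresh scan; Z[12]=0
i=13: fresh scan; Z[13]=0
i=14: fresh scan; Z[14]=2 extend→box=[14,16)
i=15: min(r-i=1, Z[1]=0)=0; Z[15]=0
i=16: fresh scan; Z[16]=0
i=17: fresh scan; Z[17]=0
i=18: fresh scan; Z[18]=0
i=19: fresh scan; Z[19]=0
i=20: fresh scan; Z[20]=0
i=21: fresh scan; Z[21]=0
i=22: fresh scan; Z[22]=0
i=23: fresh scan; Z[23]=0
i=24: fresh scan; Z[24]=0
i=25: fresh scan; Z[25]=0
i=26: fresh scan; Z[26]=1 extend→box=[26,27)
i=27: fresh scan; Z[27]=0
i=28: fresh scan; Z[28]=0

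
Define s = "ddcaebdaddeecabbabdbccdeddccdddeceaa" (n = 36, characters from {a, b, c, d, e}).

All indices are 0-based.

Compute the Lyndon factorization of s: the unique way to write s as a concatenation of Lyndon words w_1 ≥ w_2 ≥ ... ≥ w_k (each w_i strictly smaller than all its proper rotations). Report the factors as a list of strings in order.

emit factor 1: 'd' (i=0, period=1)
emit factor 2: 'd' (i=1, period=1)
emit factor 3: 'c' (i=2, period=1)
emit factor 4: 'aebd' (i=3, period=4)
emit factor 5: 'addeec' (i=7, period=6)
emit factor 6: 'abbabdbccdeddccdddece' (i=13, period=21)
emit factor 7: 'a' (i=34, period=1)
emit factor 8: 'a' (i=35, period=1)

["d", "d", "c", "aebd", "addeec", "abbabdbccdeddccdddece", "a", "a"]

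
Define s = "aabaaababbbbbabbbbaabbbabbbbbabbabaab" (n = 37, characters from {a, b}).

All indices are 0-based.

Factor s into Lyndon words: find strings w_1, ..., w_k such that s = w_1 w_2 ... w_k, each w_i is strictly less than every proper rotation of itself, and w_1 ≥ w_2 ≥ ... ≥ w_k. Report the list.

emit factor 1: 'aab' (i=0, period=3)
emit factor 2: 'aaababbbbbabbbbaabbbabbbbbabbabaab' (i=3, period=34)

["aab", "aaababbbbbabbbbaabbbabbbbbabbabaab"]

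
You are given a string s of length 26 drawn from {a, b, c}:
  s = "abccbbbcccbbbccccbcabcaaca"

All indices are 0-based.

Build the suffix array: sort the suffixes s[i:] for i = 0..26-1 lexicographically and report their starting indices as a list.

rank | idx | suffix
   0 |  25 | a
   1 |  22 | aaca
   2 |  19 | abcaaca
   3 |   0 | abccbbbcccbbbccccbcabcaaca
   4 |  23 | aca
   5 |   4 | bbbcccbbbccccbcabcaaca
   6 |  10 | bbbccccbcabcaaca
   7 |   5 | bbcccbbbccccbcabcaaca
   8 |  11 | bbccccbcabcaaca
   9 |  20 | bcaaca
  10 |  17 | bcabcaaca
  11 |   1 | bccbbbcccbbbccccbcabcaaca
  12 |   6 | bcccbbbccccbcabcaaca
  13 |  12 | bccccbcabcaaca
  14 |  24 | ca
  15 |  21 | caaca
  16 |  18 | cabcaaca
  17 |   3 | cbbbcccbbbccccbcabcaaca
  18 |   9 | cbbbccccbcabcaaca
  19 |  16 | cbcabcaaca
  20 |   2 | ccbbbcccbbbccccbcabcaaca
  21 |   8 | ccbbbccccbcabcaaca
  22 |  15 | ccbcabcaaca
  23 |   7 | cccbbbccccbcabcaaca
  24 |  14 | cccbcabcaaca
  25 |  13 | ccccbcabcaaca

[25, 22, 19, 0, 23, 4, 10, 5, 11, 20, 17, 1, 6, 12, 24, 21, 18, 3, 9, 16, 2, 8, 15, 7, 14, 13]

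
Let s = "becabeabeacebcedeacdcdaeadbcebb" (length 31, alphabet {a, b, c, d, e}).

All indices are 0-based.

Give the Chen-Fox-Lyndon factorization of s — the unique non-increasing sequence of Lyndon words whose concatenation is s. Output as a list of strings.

emit factor 1: 'bec' (i=0, period=3)
emit factor 2: 'abeabeacebcedeacdcdaeadbcebb' (i=3, period=28)

["bec", "abeabeacebcedeacdcdaeadbcebb"]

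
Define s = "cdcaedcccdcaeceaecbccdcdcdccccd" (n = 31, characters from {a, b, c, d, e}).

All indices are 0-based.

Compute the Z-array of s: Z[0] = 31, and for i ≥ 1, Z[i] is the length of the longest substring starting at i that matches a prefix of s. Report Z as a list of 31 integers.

[31, 0, 1, 0, 0, 0, 1, 1, 5, 0, 1, 0, 0, 1, 0, 0, 0, 1, 0, 1, 3, 0, 3, 0, 3, 0, 1, 1, 1, 2, 0]

Z[0]=31
i=1: i≥r, start 0; Z[1]=0
i=2: i≥r, start 0; Z[2]=1 grow→box=[2,3)
i=3: i≥r, start 0; Z[3]=0
i=4: i≥r, start 0; Z[4]=0
i=5: i≥r, start 0; Z[5]=0
i=6: i≥r, start 0; Z[6]=1 grow→box=[6,7)
i=7: i≥r, start 0; Z[7]=1 grow→box=[7,8)
i=8: i≥r, start 0; Z[8]=5 grow→box=[8,13)
i=9: min(r-i=4, Z[1]=0)=0; Z[9]=0
i=10: min(r-i=3, Z[2]=1)=1; Z[10]=1
i=11: min(r-i=2, Z[3]=0)=0; Z[11]=0
i=12: min(r-i=1, Z[4]=0)=0; Z[12]=0
i=13: i≥r, start 0; Z[13]=1 grow→box=[13,14)
i=14: i≥r, start 0; Z[14]=0
i=15: i≥r, start 0; Z[15]=0
i=16: i≥r, start 0; Z[16]=0
i=17: i≥r, start 0; Z[17]=1 grow→box=[17,18)
i=18: i≥r, start 0; Z[18]=0
i=19: i≥r, start 0; Z[19]=1 grow→box=[19,20)
i=20: i≥r, start 0; Z[20]=3 grow→box=[20,23)
i=21: min(r-i=2, Z[1]=0)=0; Z[21]=0
i=22: min(r-i=1, Z[2]=1)=1; Z[22]=3 grow→box=[22,25)
i=23: min(r-i=2, Z[1]=0)=0; Z[23]=0
i=24: min(r-i=1, Z[2]=1)=1; Z[24]=3 grow→box=[24,27)
i=25: min(r-i=2, Z[1]=0)=0; Z[25]=0
i=26: min(r-i=1, Z[2]=1)=1; Z[26]=1
i=27: i≥r, start 0; Z[27]=1 grow→box=[27,28)
i=28: i≥r, start 0; Z[28]=1 grow→box=[28,29)
i=29: i≥r, start 0; Z[29]=2 grow→box=[29,31)
i=30: min(r-i=1, Z[1]=0)=0; Z[30]=0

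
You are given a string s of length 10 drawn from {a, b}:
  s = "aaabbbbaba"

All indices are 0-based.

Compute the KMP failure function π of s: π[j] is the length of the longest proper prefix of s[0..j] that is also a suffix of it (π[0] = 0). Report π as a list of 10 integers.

[0, 1, 2, 0, 0, 0, 0, 1, 0, 1]

π[0] = 0
j=1 s[j]='a': π[1]=1 (border 'a')
j=2 s[j]='a': π[2]=2 (border 'aa')
j=3 s[j]='b': k: 2→1→0; π[3]=0 (border '')
j=4 s[j]='b': π[4]=0 (border '')
j=5 s[j]='b': π[5]=0 (border '')
j=6 s[j]='b': π[6]=0 (border '')
j=7 s[j]='a': π[7]=1 (border 'a')
j=8 s[j]='b': k: 1→0; π[8]=0 (border '')
j=9 s[j]='a': π[9]=1 (border 'a')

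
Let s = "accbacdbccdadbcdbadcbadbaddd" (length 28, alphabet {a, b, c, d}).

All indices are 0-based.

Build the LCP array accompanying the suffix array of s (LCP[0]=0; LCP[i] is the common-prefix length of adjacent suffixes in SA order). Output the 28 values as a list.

[0, 2, 1, 3, 2, 2, 0, 2, 3, 3, 1, 2, 0, 3, 1, 2, 1, 2, 3, 0, 1, 1, 4, 2, 3, 1, 1, 2]

sorted suffixes:
  #0 SA[0]=0  'accbacdbccdadbcdbadcbadbaddd'
  #1 SA[1]=4  'acdbccdadbcdbadcbadbaddd'
  #2 SA[2]=21  'adbaddd'
  #3 SA[3]=11  'adbcdbadcbadbaddd'
  #4 SA[4]=17  'adcbadbaddd'
  #5 SA[5]=24  'addd'
  #6 SA[6]=3  'bacdbccdadbcdbadcbadbaddd'
  #7 SA[7]=20  'badbaddd'
  #8 SA[8]=16  'badcbadbaddd'
  #9 SA[9]=23  'baddd'
  #10 SA[10]=7  'bccdadbcdbadcbadbaddd'
  #11 SA[11]=13  'bcdbadcbadbaddd'
  #12 SA[12]=2  'cbacdbccdadbcdbadcbadbaddd'
  #13 SA[13]=19  'cbadbaddd'
  #14 SA[14]=1  'ccbacdbccdadbcdbadcbadbaddd'
  #15 SA[15]=8  'ccdadbcdbadcbadbaddd'
  #16 SA[16]=9  'cdadbcdbadcbadbaddd'
  #17 SA[17]=14  'cdbadcbadbaddd'
  #18 SA[18]=5  'cdbccdadbcdbadcbadbaddd'
  #19 SA[19]=27  'd'
  #20 SA[20]=10  'dadbcdbadcbadbaddd'
  #21 SA[21]=15  'dbadcbadbaddd'
  #22 SA[22]=22  'dbaddd'
  #23 SA[23]=6  'dbccdadbcdbadcbadbaddd'
  #24 SA[24]=12  'dbcdbadcbadbaddd'
  #25 SA[25]=18  'dcbadbaddd'
  #26 SA[26]=26  'dd'
  #27 SA[27]=25  'ddd'

SA = [0, 4, 21, 11, 17, 24, 3, 20, 16, 23, 7, 13, 2, 19, 1, 8, 9, 14, 5, 27, 10, 15, 22, 6, 12, 18, 26, 25]
i: (SA[i-1],SA[i]) lcp shared
  1: (0,4) 2 'ac'
  2: (4,21) 1 'a'
  3: (21,11) 3 'adb'
  4: (11,17) 2 'ad'
  5: (17,24) 2 'ad'
  6: (24,3) 0 ''
  7: (3,20) 2 'ba'
  8: (20,16) 3 'bad'
  9: (16,23) 3 'bad'
  10: (23,7) 1 'b'
  11: (7,13) 2 'bc'
  12: (13,2) 0 ''
  13: (2,19) 3 'cba'
  14: (19,1) 1 'c'
  15: (1,8) 2 'cc'
  16: (8,9) 1 'c'
  17: (9,14) 2 'cd'
  18: (14,5) 3 'cdb'
  19: (5,27) 0 ''
  20: (27,10) 1 'd'
  21: (10,15) 1 'd'
  22: (15,22) 4 'dbad'
  23: (22,6) 2 'db'
  24: (6,12) 3 'dbc'
  25: (12,18) 1 'd'
  26: (18,26) 1 'd'
  27: (26,25) 2 'dd'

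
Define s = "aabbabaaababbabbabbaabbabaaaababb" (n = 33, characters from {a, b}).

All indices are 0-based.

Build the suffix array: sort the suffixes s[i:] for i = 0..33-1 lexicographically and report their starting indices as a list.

rank→(start, suffix):
  0 → (25, 'aaaababb')
  1 → (26, 'aaababb')
  2 → (6, 'aaababbabbabbaabbabaaaababb')
  3 → (27, 'aababb')
  4 → (7, 'aababbabbabbaabbabaaaababb')
  5 → (19, 'aabbabaaaababb')
  6 → (0, 'aabbabaaababbabbabbaabbabaaaababb')
  7 → (23, 'abaaaababb')
  8 → (4, 'abaaababbabbabbaabbabaaaababb')
  9 → (28, 'ababb')
  10 → (8, 'ababbabbabbaabbabaaaababb')
  11 → (30, 'abb')
  12 → (16, 'abbaabbabaaaababb')
  13 → (20, 'abbabaaaababb')
  14 → (1, 'abbabaaababbabbabbaabbabaaaababb')
  15 → (13, 'abbabbaabbabaaaababb')
  16 → (10, 'abbabbabbaabbabaaaababb')
  17 → (32, 'b')
  18 → (24, 'baaaababb')
  19 → (5, 'baaababbabbabbaabbabaaaababb')
  20 → (18, 'baabbabaaaababb')
  21 → (22, 'babaaaababb')
  22 → (3, 'babaaababbabbabbaabbabaaaababb')
  23 → (29, 'babb')
  24 → (15, 'babbaabbabaaaababb')
  25 → (12, 'babbabbaabbabaaaababb')
  26 → (9, 'babbabbabbaabbabaaaababb')
  27 → (31, 'bb')
  28 → (17, 'bbaabbabaaaababb')
  29 → (21, 'bbabaaaababb')
  30 → (2, 'bbabaaababbabbabbaabbabaaaababb')
  31 → (14, 'bbabbaabbabaaaababb')
  32 → (11, 'bbabbabbaabbabaaaababb')

[25, 26, 6, 27, 7, 19, 0, 23, 4, 28, 8, 30, 16, 20, 1, 13, 10, 32, 24, 5, 18, 22, 3, 29, 15, 12, 9, 31, 17, 21, 2, 14, 11]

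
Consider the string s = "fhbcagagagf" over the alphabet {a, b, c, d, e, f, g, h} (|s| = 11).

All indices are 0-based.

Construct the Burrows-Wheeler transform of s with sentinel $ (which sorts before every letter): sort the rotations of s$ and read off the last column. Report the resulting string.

fcgghbg$aaaf

rank  rotation      last
    0  $fhbcagagagf  f
    1  agagagf$fhbc  c
    2  agagf$fhbcag  g
    3  agf$fhbcagag  g
    4  bcagagagf$fh  h
    5  cagagagf$fhb  b
    6  f$fhbcagagag  g
    7  fhbcagagagf$  $
    8  gagagf$fhbca  a
    9  gagf$fhbcaga  a
   10  gf$fhbcagaga  a
   11  hbcagagagf$f  f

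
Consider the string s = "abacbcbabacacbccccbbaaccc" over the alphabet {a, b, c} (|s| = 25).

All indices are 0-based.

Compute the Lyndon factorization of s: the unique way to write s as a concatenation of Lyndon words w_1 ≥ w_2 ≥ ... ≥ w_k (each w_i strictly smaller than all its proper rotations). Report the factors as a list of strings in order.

emit factor 1: 'abacbcb' (i=0, period=7)
emit factor 2: 'abacacbccccbb' (i=7, period=13)
emit factor 3: 'aaccc' (i=20, period=5)

["abacbcb", "abacacbccccbb", "aaccc"]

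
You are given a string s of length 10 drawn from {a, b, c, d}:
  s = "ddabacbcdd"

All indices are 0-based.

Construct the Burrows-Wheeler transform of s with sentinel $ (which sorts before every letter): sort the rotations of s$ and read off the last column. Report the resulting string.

ddbacabddc$

rank  rotation     last
    0  $ddabacbcdd  d
    1  abacbcdd$dd  d
    2  acbcdd$ddab  b
    3  bacbcdd$dda  a
    4  bcdd$ddabac  c
    5  cbcdd$ddaba  a
    6  cdd$ddabacb  b
    7  d$ddabacbcd  d
    8  dabacbcdd$d  d
    9  dd$ddabacbc  c
   10  ddabacbcdd$  $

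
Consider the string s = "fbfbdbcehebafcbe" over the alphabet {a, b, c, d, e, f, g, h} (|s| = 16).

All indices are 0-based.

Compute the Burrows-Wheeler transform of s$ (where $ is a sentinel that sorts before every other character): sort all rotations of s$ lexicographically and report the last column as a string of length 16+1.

rank  rotation           last
    0  $fbfbdbcehebafcbe  e
    1  afcbe$fbfbdbceheb  b
    2  bafcbe$fbfbdbcehe  e
    3  bcehebafcbe$fbfbd  d
    4  bdbcehebafcbe$fbf  f
    5  be$fbfbdbcehebafc  c
    6  bfbdbcehebafcbe$f  f
    7  cbe$fbfbdbcehebaf  f
    8  cehebafcbe$fbfbdb  b
    9  dbcehebafcbe$fbfb  b
   10  e$fbfbdbcehebafcb  b
   11  ebafcbe$fbfbdbceh  h
   12  ehebafcbe$fbfbdbc  c
   13  fbdbcehebafcbe$fb  b
   14  fbfbdbcehebafcbe$  $
   15  fcbe$fbfbdbceheba  a
   16  hebafcbe$fbfbdbce  e

ebedfcffbbbhcb$ae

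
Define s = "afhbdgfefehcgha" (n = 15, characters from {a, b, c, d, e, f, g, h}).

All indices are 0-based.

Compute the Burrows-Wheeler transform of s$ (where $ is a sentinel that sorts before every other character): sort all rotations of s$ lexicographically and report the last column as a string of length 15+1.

rank  rotation          last
    0  $afhbdgfefehcgha  a
    1  a$afhbdgfefehcgh  h
    2  afhbdgfefehcgha$  $
    3  bdgfefehcgha$afh  h
    4  cgha$afhbdgfefeh  h
    5  dgfefehcgha$afhb  b
    6  efehcgha$afhbdgf  f
    7  ehcgha$afhbdgfef  f
    8  fefehcgha$afhbdg  g
    9  fehcgha$afhbdgfe  e
   10  fhbdgfefehcgha$a  a
   11  gfefehcgha$afhbd  d
   12  gha$afhbdgfefehc  c
   13  ha$afhbdgfefehcg  g
   14  hbdgfefehcgha$af  f
   15  hcgha$afhbdgfefe  e

ah$hhbffgeadcgfe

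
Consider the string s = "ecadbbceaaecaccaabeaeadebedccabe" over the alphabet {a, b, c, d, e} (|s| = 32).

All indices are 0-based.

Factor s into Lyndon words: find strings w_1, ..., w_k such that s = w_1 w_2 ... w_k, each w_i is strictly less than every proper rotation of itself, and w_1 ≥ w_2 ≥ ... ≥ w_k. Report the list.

emit factor 1: 'e' (i=0, period=1)
emit factor 2: 'c' (i=1, period=1)
emit factor 3: 'adbbce' (i=2, period=6)
emit factor 4: 'aaecacc' (i=8, period=7)
emit factor 5: 'aabeaeadebedccabe' (i=15, period=17)

["e", "c", "adbbce", "aaecacc", "aabeaeadebedccabe"]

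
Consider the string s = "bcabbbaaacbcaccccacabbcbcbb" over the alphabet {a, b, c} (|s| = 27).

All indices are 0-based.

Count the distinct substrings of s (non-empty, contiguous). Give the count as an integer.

329

rank→(start, suffix):
  0 → (6, 'aaacbcaccccacabbcbcbb')
  1 → (7, 'aacbcaccccacabbcbcbb')
  2 → (2, 'abbbaaacbcaccccacabbcbcbb')
  3 → (19, 'abbcbcbb')
  4 → (17, 'acabbcbcbb')
  5 → (8, 'acbcaccccacabbcbcbb')
  6 → (12, 'accccacabbcbcbb')
  7 → (26, 'b')
  8 → (5, 'baaacbcaccccacabbcbcbb')
  9 → (25, 'bb')
  10 → (4, 'bbaaacbcaccccacabbcbcbb')
  11 → (3, 'bbbaaacbcaccccacabbcbcbb')
  12 → (20, 'bbcbcbb')
  13 → (0, 'bcabbbaaacbcaccccacabbcbcbb')
  14 → (10, 'bcaccccacabbcbcbb')
  15 → (23, 'bcbb')
  16 → (21, 'bcbcbb')
  17 → (1, 'cabbbaaacbcaccccacabbcbcbb')
  18 → (18, 'cabbcbcbb')
  19 → (16, 'cacabbcbcbb')
  20 → (11, 'caccccacabbcbcbb')
  21 → (24, 'cbb')
  22 → (9, 'cbcaccccacabbcbcbb')
  23 → (22, 'cbcbb')
  24 → (15, 'ccacabbcbcbb')
  25 → (14, 'cccacabbcbcbb')
  26 → (13, 'ccccacabbcbcbb')

SA = [6, 7, 2, 19, 17, 8, 12, 26, 5, 25, 4, 3, 20, 0, 10, 23, 21, 1, 18, 16, 11, 24, 9, 22, 15, 14, 13]
rank  pair      lcp
   1  s[6:],s[7:]  2  'aa'
   2  s[7:],s[2:]  1  'a'
   3  s[2:],s[19:]  3  'abb'
   4  s[19:],s[17:]  1  'a'
   5  s[17:],s[8:]  2  'ac'
   6  s[8:],s[12:]  2  'ac'
   7  s[12:],s[26:]  0  ''
   8  s[26:],s[5:]  1  'b'
   9  s[5:],s[25:]  1  'b'
  10  s[25:],s[4:]  2  'bb'
  11  s[4:],s[3:]  2  'bb'
  12  s[3:],s[20:]  2  'bb'
  13  s[20:],s[0:]  1  'b'
  14  s[0:],s[10:]  3  'bca'
  15  s[10:],s[23:]  2  'bc'
  16  s[23:],s[21:]  3  'bcb'
  17  s[21:],s[1:]  0  ''
  18  s[1:],s[18:]  4  'cabb'
  19  s[18:],s[16:]  2  'ca'
  20  s[16:],s[11:]  3  'cac'
  21  s[11:],s[24:]  1  'c'
  22  s[24:],s[9:]  2  'cb'
  23  s[9:],s[22:]  3  'cbc'
  24  s[22:],s[15:]  1  'c'
  25  s[15:],s[14:]  2  'cc'
  26  s[14:],s[13:]  3  'ccc'

n(n+1)/2 = 27·28/2 = 378
Σ LCP = 0 + 2 + 1 + 3 + 1 + 2 + 2 + 0 + 1 + 1 + 2 + 2 + 2 + 1 + 3 + 2 + 3 + 0 + 4 + 2 + 3 + 1 + 2 + 3 + 1 + 2 + 3 = 49
distinct = 378 − 49 = 329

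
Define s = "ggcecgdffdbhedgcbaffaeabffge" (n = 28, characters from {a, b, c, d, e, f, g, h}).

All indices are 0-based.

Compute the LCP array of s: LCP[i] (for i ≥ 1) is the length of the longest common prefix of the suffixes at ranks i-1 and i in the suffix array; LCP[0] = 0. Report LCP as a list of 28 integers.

sorted suffixes:
  #0 SA[0]=22  'abffge'
  #1 SA[1]=20  'aeabffge'
  #2 SA[2]=17  'affaeabffge'
  #3 SA[3]=16  'baffaeabffge'
  #4 SA[4]=23  'bffge'
  #5 SA[5]=10  'bhedgcbaffaeabffge'
  #6 SA[6]=15  'cbaffaeabffge'
  #7 SA[7]=2  'cecgdffdbhedgcbaffaeabffge'
  #8 SA[8]=4  'cgdffdbhedgcbaffaeabffge'
  #9 SA[9]=9  'dbhedgcbaffaeabffge'
  #10 SA[10]=6  'dffdbhedgcbaffaeabffge'
  #11 SA[11]=13  'dgcbaffaeabffge'
  #12 SA[12]=27  'e'
  #13 SA[13]=21  'eabffge'
  #14 SA[14]=3  'ecgdffdbhedgcbaffaeabffge'
  #15 SA[15]=12  'edgcbaffaeabffge'
  #16 SA[16]=19  'faeabffge'
  #17 SA[17]=8  'fdbhedgcbaffaeabffge'
  #18 SA[18]=18  'ffaeabffge'
  #19 SA[19]=7  'ffdbhedgcbaffaeabffge'
  #20 SA[20]=24  'ffge'
  #21 SA[21]=25  'fge'
  #22 SA[22]=14  'gcbaffaeabffge'
  #23 SA[23]=1  'gcecgdffdbhedgcbaffaeabffge'
  #24 SA[24]=5  'gdffdbhedgcbaffaeabffge'
  #25 SA[25]=26  'ge'
  #26 SA[26]=0  'ggcecgdffdbhedgcbaffaeabffge'
  #27 SA[27]=11  'hedgcbaffaeabffge'

SA = [22, 20, 17, 16, 23, 10, 15, 2, 4, 9, 6, 13, 27, 21, 3, 12, 19, 8, 18, 7, 24, 25, 14, 1, 5, 26, 0, 11]
i: (SA[i-1],SA[i]) lcp shared
  1: (22,20) 1 'a'
  2: (20,17) 1 'a'
  3: (17,16) 0 ''
  4: (16,23) 1 'b'
  5: (23,10) 1 'b'
  6: (10,15) 0 ''
  7: (15,2) 1 'c'
  8: (2,4) 1 'c'
  9: (4,9) 0 ''
  10: (9,6) 1 'd'
  11: (6,13) 1 'd'
  12: (13,27) 0 ''
  13: (27,21) 1 'e'
  14: (21,3) 1 'e'
  15: (3,12) 1 'e'
  16: (12,19) 0 ''
  17: (19,8) 1 'f'
  18: (8,18) 1 'f'
  19: (18,7) 2 'ff'
  20: (7,24) 2 'ff'
  21: (24,25) 1 'f'
  22: (25,14) 0 ''
  23: (14,1) 2 'gc'
  24: (1,5) 1 'g'
  25: (5,26) 1 'g'
  26: (26,0) 1 'g'
  27: (0,11) 0 ''

[0, 1, 1, 0, 1, 1, 0, 1, 1, 0, 1, 1, 0, 1, 1, 1, 0, 1, 1, 2, 2, 1, 0, 2, 1, 1, 1, 0]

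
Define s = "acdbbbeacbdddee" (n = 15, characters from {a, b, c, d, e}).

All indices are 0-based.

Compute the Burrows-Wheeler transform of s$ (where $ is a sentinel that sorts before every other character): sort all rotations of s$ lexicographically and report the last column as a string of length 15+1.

ee$dbcbaacbddebd

rank  rotation          last
    0  $acdbbbeacbdddee  e
    1  acbdddee$acdbbbe  e
    2  acdbbbeacbdddee$  $
    3  bbbeacbdddee$acd  d
    4  bbeacbdddee$acdb  b
    5  bdddee$acdbbbeac  c
    6  beacbdddee$acdbb  b
    7  cbdddee$acdbbbea  a
    8  cdbbbeacbdddee$a  a
    9  dbbbeacbdddee$ac  c
   10  dddee$acdbbbeacb  b
   11  ddee$acdbbbeacbd  d
   12  dee$acdbbbeacbdd  d
   13  e$acdbbbeacbddde  e
   14  eacbdddee$acdbbb  b
   15  ee$acdbbbeacbddd  d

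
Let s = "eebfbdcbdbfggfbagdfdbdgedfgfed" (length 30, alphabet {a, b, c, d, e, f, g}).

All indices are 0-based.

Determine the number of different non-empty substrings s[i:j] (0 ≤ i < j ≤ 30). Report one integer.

rank→(start, suffix):
  0 → (15, 'agdfdbdgedfgfed')
  1 → (14, 'bagdfdbdgedfgfed')
  2 → (7, 'bdbfggfbagdfdbdgedfgfed')
  3 → (4, 'bdcbdbfggfbagdfdbdgedfgfed')
  4 → (20, 'bdgedfgfed')
  5 → (2, 'bfbdcbdbfggfbagdfdbdgedfgfed')
  6 → (9, 'bfggfbagdfdbdgedfgfed')
  7 → (6, 'cbdbfggfbagdfdbdgedfgfed')
  8 → (29, 'd')
  9 → (19, 'dbdgedfgfed')
  10 → (8, 'dbfggfbagdfdbdgedfgfed')
  11 → (5, 'dcbdbfggfbagdfdbdgedfgfed')
  12 → (17, 'dfdbdgedfgfed')
  13 → (24, 'dfgfed')
  14 → (21, 'dgedfgfed')
  15 → (1, 'ebfbdcbdbfggfbagdfdbdgedfgfed')
  16 → (28, 'ed')
  17 → (23, 'edfgfed')
  18 → (0, 'eebfbdcbdbfggfbagdfdbdgedfgfed')
  19 → (13, 'fbagdfdbdgedfgfed')
  20 → (3, 'fbdcbdbfggfbagdfdbdgedfgfed')
  21 → (18, 'fdbdgedfgfed')
  22 → (27, 'fed')
  23 → (25, 'fgfed')
  24 → (10, 'fggfbagdfdbdgedfgfed')
  25 → (16, 'gdfdbdgedfgfed')
  26 → (22, 'gedfgfed')
  27 → (12, 'gfbagdfdbdgedfgfed')
  28 → (26, 'gfed')
  29 → (11, 'ggfbagdfdbdgedfgfed')

SA = [15, 14, 7, 4, 20, 2, 9, 6, 29, 19, 8, 5, 17, 24, 21, 1, 28, 23, 0, 13, 3, 18, 27, 25, 10, 16, 22, 12, 26, 11]
i: (SA[i-1],SA[i]) lcp shared
  1: (15,14) 0 ''
  2: (14,7) 1 'b'
  3: (7,4) 2 'bd'
  4: (4,20) 2 'bd'
  5: (20,2) 1 'b'
  6: (2,9) 2 'bf'
  7: (9,6) 0 ''
  8: (6,29) 0 ''
  9: (29,19) 1 'd'
  10: (19,8) 2 'db'
  11: (8,5) 1 'd'
  12: (5,17) 1 'd'
  13: (17,24) 2 'df'
  14: (24,21) 1 'd'
  15: (21,1) 0 ''
  16: (1,28) 1 'e'
  17: (28,23) 2 'ed'
  18: (23,0) 1 'e'
  19: (0,13) 0 ''
  20: (13,3) 2 'fb'
  21: (3,18) 1 'f'
  22: (18,27) 1 'f'
  23: (27,25) 1 'f'
  24: (25,10) 2 'fg'
  25: (10,16) 0 ''
  26: (16,22) 1 'g'
  27: (22,12) 1 'g'
  28: (12,26) 2 'gf'
  29: (26,11) 1 'g'

n(n+1)/2 = 30·31/2 = 465
Σ LCP = 0 + 0 + 1 + 2 + 2 + 1 + 2 + 0 + 0 + 1 + 2 + 1 + 1 + 2 + 1 + 0 + 1 + 2 + 1 + 0 + 2 + 1 + 1 + 1 + 2 + 0 + 1 + 1 + 2 + 1 = 32
distinct = 465 − 32 = 433

433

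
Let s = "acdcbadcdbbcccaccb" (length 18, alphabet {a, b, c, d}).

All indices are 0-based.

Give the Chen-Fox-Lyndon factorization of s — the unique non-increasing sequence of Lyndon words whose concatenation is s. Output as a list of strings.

emit factor 1: 'acdcbadcdbbccc' (i=0, period=14)
emit factor 2: 'accb' (i=14, period=4)

["acdcbadcdbbccc", "accb"]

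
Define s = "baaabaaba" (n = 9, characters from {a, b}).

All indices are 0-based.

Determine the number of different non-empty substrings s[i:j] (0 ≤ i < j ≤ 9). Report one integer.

rank→(start, suffix):
  0 → (8, 'a')
  1 → (1, 'aaabaaba')
  2 → (5, 'aaba')
  3 → (2, 'aabaaba')
  4 → (6, 'aba')
  5 → (3, 'abaaba')
  6 → (7, 'ba')
  7 → (0, 'baaabaaba')
  8 → (4, 'baaba')

SA = [8, 1, 5, 2, 6, 3, 7, 0, 4]
rank  pair      lcp
   1  s[8:],s[1:]  1  'a'
   2  s[1:],s[5:]  2  'aa'
   3  s[5:],s[2:]  4  'aaba'
   4  s[2:],s[6:]  1  'a'
   5  s[6:],s[3:]  3  'aba'
   6  s[3:],s[7:]  0  ''
   7  s[7:],s[0:]  2  'ba'
   8  s[0:],s[4:]  3  'baa'

n(n+1)/2 = 9·10/2 = 45
Σ LCP = 0 + 1 + 2 + 4 + 1 + 3 + 0 + 2 + 3 = 16
distinct = 45 − 16 = 29

29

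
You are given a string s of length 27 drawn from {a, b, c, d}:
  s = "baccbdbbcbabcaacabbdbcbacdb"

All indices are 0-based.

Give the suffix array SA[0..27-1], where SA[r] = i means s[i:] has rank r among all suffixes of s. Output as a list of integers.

[13, 16, 10, 14, 1, 23, 26, 9, 0, 22, 6, 17, 11, 7, 20, 4, 18, 12, 15, 8, 21, 3, 2, 24, 25, 5, 19]

rank→(start, suffix):
  0 → (13, 'aacabbdbcbacdb')
  1 → (16, 'abbdbcbacdb')
  2 → (10, 'abcaacabbdbcbacdb')
  3 → (14, 'acabbdbcbacdb')
  4 → (1, 'accbdbbcbabcaacabbdbcbacdb')
  5 → (23, 'acdb')
  6 → (26, 'b')
  7 → (9, 'babcaacabbdbcbacdb')
  8 → (0, 'baccbdbbcbabcaacabbdbcbacdb')
  9 → (22, 'bacdb')
  10 → (6, 'bbcbabcaacabbdbcbacdb')
  11 → (17, 'bbdbcbacdb')
  12 → (11, 'bcaacabbdbcbacdb')
  13 → (7, 'bcbabcaacabbdbcbacdb')
  14 → (20, 'bcbacdb')
  15 → (4, 'bdbbcbabcaacabbdbcbacdb')
  16 → (18, 'bdbcbacdb')
  17 → (12, 'caacabbdbcbacdb')
  18 → (15, 'cabbdbcbacdb')
  19 → (8, 'cbabcaacabbdbcbacdb')
  20 → (21, 'cbacdb')
  21 → (3, 'cbdbbcbabcaacabbdbcbacdb')
  22 → (2, 'ccbdbbcbabcaacabbdbcbacdb')
  23 → (24, 'cdb')
  24 → (25, 'db')
  25 → (5, 'dbbcbabcaacabbdbcbacdb')
  26 → (19, 'dbcbacdb')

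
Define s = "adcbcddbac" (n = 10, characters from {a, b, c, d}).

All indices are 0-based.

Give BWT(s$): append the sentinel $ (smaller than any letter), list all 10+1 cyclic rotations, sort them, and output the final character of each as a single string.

cb$dcadbdac

rank  rotation     last
    0  $adcbcddbac  c
    1  ac$adcbcddb  b
    2  adcbcddbac$  $
    3  bac$adcbcdd  d
    4  bcddbac$adc  c
    5  c$adcbcddba  a
    6  cbcddbac$ad  d
    7  cddbac$adcb  b
    8  dbac$adcbcd  d
    9  dcbcddbac$a  a
   10  ddbac$adcbc  c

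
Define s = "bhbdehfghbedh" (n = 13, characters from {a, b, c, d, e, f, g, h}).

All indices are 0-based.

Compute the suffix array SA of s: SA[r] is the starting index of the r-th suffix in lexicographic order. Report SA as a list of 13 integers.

[2, 9, 0, 3, 11, 10, 4, 6, 7, 12, 1, 8, 5]

rank | idx | suffix
   0 |   2 | bdehfghbedh
   1 |   9 | bedh
   2 |   0 | bhbdehfghbedh
   3 |   3 | dehfghbedh
   4 |  11 | dh
   5 |  10 | edh
   6 |   4 | ehfghbedh
   7 |   6 | fghbedh
   8 |   7 | ghbedh
   9 |  12 | h
  10 |   1 | hbdehfghbedh
  11 |   8 | hbedh
  12 |   5 | hfghbedh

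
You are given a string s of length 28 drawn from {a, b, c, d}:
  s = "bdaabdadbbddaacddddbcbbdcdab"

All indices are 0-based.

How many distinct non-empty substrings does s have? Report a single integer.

sorted suffixes:
  #0 SA[0]=2  'aabdadbbddaacddddbcbbdcdab'
  #1 SA[1]=12  'aacddddbcbbdcdab'
  #2 SA[2]=26  'ab'
  #3 SA[3]=3  'abdadbbddaacddddbcbbdcdab'
  #4 SA[4]=13  'acddddbcbbdcdab'
  #5 SA[5]=6  'adbbddaacddddbcbbdcdab'
  #6 SA[6]=27  'b'
  #7 SA[7]=21  'bbdcdab'
  #8 SA[8]=8  'bbddaacddddbcbbdcdab'
  #9 SA[9]=19  'bcbbdcdab'
  #10 SA[10]=0  'bdaabdadbbddaacddddbcbbdcdab'
  #11 SA[11]=4  'bdadbbddaacddddbcbbdcdab'
  #12 SA[12]=22  'bdcdab'
  #13 SA[13]=9  'bddaacddddbcbbdcdab'
  #14 SA[14]=20  'cbbdcdab'
  #15 SA[15]=24  'cdab'
  #16 SA[16]=14  'cddddbcbbdcdab'
  #17 SA[17]=1  'daabdadbbddaacddddbcbbdcdab'
  #18 SA[18]=11  'daacddddbcbbdcdab'
  #19 SA[19]=25  'dab'
  #20 SA[20]=5  'dadbbddaacddddbcbbdcdab'
  #21 SA[21]=7  'dbbddaacddddbcbbdcdab'
  #22 SA[22]=18  'dbcbbdcdab'
  #23 SA[23]=23  'dcdab'
  #24 SA[24]=10  'ddaacddddbcbbdcdab'
  #25 SA[25]=17  'ddbcbbdcdab'
  #26 SA[26]=16  'dddbcbbdcdab'
  #27 SA[27]=15  'ddddbcbbdcdab'

SA = [2, 12, 26, 3, 13, 6, 27, 21, 8, 19, 0, 4, 22, 9, 20, 24, 14, 1, 11, 25, 5, 7, 18, 23, 10, 17, 16, 15]
[i] adj suffixes → lcp
  [1] 2/12 → 2 ('aa')
  [2] 12/26 → 1 ('a')
  [3] 26/3 → 2 ('ab')
  [4] 3/13 → 1 ('a')
  [5] 13/6 → 1 ('a')
  [6] 6/27 → 0 ('')
  [7] 27/21 → 1 ('b')
  [8] 21/8 → 3 ('bbd')
  [9] 8/19 → 1 ('b')
  [10] 19/0 → 1 ('b')
  [11] 0/4 → 3 ('bda')
  [12] 4/22 → 2 ('bd')
  [13] 22/9 → 2 ('bd')
  [14] 9/20 → 0 ('')
  [15] 20/24 → 1 ('c')
  [16] 24/14 → 2 ('cd')
  [17] 14/1 → 0 ('')
  [18] 1/11 → 3 ('daa')
  [19] 11/25 → 2 ('da')
  [20] 25/5 → 2 ('da')
  [21] 5/7 → 1 ('d')
  [22] 7/18 → 2 ('db')
  [23] 18/23 → 1 ('d')
  [24] 23/10 → 1 ('d')
  [25] 10/17 → 2 ('dd')
  [26] 17/16 → 2 ('dd')
  [27] 16/15 → 3 ('ddd')

n(n+1)/2 = 28·29/2 = 406
Σ LCP = 0 + 2 + 1 + 2 + 1 + 1 + 0 + 1 + 3 + 1 + 1 + 3 + 2 + 2 + 0 + 1 + 2 + 0 + 3 + 2 + 2 + 1 + 2 + 1 + 1 + 2 + 2 + 3 = 42
distinct = 406 − 42 = 364

364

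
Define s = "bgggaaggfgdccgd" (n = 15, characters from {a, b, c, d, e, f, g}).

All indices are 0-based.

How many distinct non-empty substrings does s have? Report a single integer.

sorted suffixes:
  #0 SA[0]=4  'aaggfgdccgd'
  #1 SA[1]=5  'aggfgdccgd'
  #2 SA[2]=0  'bgggaaggfgdccgd'
  #3 SA[3]=11  'ccgd'
  #4 SA[4]=12  'cgd'
  #5 SA[5]=14  'd'
  #6 SA[6]=10  'dccgd'
  #7 SA[7]=8  'fgdccgd'
  #8 SA[8]=3  'gaaggfgdccgd'
  #9 SA[9]=13  'gd'
  #10 SA[10]=9  'gdccgd'
  #11 SA[11]=7  'gfgdccgd'
  #12 SA[12]=2  'ggaaggfgdccgd'
  #13 SA[13]=6  'ggfgdccgd'
  #14 SA[14]=1  'gggaaggfgdccgd'

SA = [4, 5, 0, 11, 12, 14, 10, 8, 3, 13, 9, 7, 2, 6, 1]
rank  pair      lcp
   1  s[4:],s[5:]  1  'a'
   2  s[5:],s[0:]  0  ''
   3  s[0:],s[11:]  0  ''
   4  s[11:],s[12:]  1  'c'
   5  s[12:],s[14:]  0  ''
   6  s[14:],s[10:]  1  'd'
   7  s[10:],s[8:]  0  ''
   8  s[8:],s[3:]  0  ''
   9  s[3:],s[13:]  1  'g'
  10  s[13:],s[9:]  2  'gd'
  11  s[9:],s[7:]  1  'g'
  12  s[7:],s[2:]  1  'g'
  13  s[2:],s[6:]  2  'gg'
  14  s[6:],s[1:]  2  'gg'

n(n+1)/2 = 15·16/2 = 120
Σ LCP = 0 + 1 + 0 + 0 + 1 + 0 + 1 + 0 + 0 + 1 + 2 + 1 + 1 + 2 + 2 = 12
distinct = 120 − 12 = 108

108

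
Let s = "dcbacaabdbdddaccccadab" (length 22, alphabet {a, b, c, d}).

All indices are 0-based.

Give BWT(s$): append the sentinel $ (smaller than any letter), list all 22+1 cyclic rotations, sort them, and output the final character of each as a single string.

rank  rotation                 last
    0  $dcbacaabdbdddaccccadab  b
    1  aabdbdddaccccadab$dcbac  c
    2  ab$dcbacaabdbdddaccccad  d
    3  abdbdddaccccadab$dcbaca  a
    4  acaabdbdddaccccadab$dcb  b
    5  accccadab$dcbacaabdbddd  d
    6  adab$dcbacaabdbdddacccc  c
    7  b$dcbacaabdbdddaccccada  a
    8  bacaabdbdddaccccadab$dc  c
    9  bdbdddaccccadab$dcbacaa  a
   10  bdddaccccadab$dcbacaabd  d
   11  caabdbdddaccccadab$dcba  a
   12  cadab$dcbacaabdbdddaccc  c
   13  cbacaabdbdddaccccadab$d  d
   14  ccadab$dcbacaabdbdddacc  c
   15  cccadab$dcbacaabdbdddac  c
   16  ccccadab$dcbacaabdbddda  a
   17  dab$dcbacaabdbdddacccca  a
   18  daccccadab$dcbacaabdbdd  d
   19  dbdddaccccadab$dcbacaab  b
   20  dcbacaabdbdddaccccadab$  $
   21  ddaccccadab$dcbacaabdbd  d
   22  dddaccccadab$dcbacaabdb  b

bcdabdcacadacdccaadb$db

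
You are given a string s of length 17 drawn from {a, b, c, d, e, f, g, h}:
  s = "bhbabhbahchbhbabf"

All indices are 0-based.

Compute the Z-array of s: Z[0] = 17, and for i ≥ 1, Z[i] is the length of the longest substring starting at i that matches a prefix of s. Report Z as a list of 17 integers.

[17, 0, 1, 0, 4, 0, 1, 0, 0, 0, 0, 5, 0, 1, 0, 1, 0]

Z[0]=17
i=1: outside box; Z[1]=0
i=2: outside box; Z[2]=1 scan→box=[2,3)
i=3: outside box; Z[3]=0
i=4: outside box; Z[4]=4 scan→box=[4,8)
i=5: min(r-i=3, Z[1]=0)=0; Z[5]=0
i=6: min(r-i=2, Z[2]=1)=1; Z[6]=1
i=7: min(r-i=1, Z[3]=0)=0; Z[7]=0
i=8: outside box; Z[8]=0
i=9: outside box; Z[9]=0
i=10: outside box; Z[10]=0
i=11: outside box; Z[11]=5 scan→box=[11,16)
i=12: min(r-i=4, Z[1]=0)=0; Z[12]=0
i=13: min(r-i=3, Z[2]=1)=1; Z[13]=1
i=14: min(r-i=2, Z[3]=0)=0; Z[14]=0
i=15: min(r-i=1, Z[4]=4)=1; Z[15]=1
i=16: outside box; Z[16]=0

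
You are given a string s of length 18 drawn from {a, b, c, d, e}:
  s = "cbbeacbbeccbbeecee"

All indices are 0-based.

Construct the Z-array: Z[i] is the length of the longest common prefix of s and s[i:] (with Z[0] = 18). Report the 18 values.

[18, 0, 0, 0, 0, 4, 0, 0, 0, 1, 4, 0, 0, 0, 0, 1, 0, 0]

Z[0]=18
i=1: fresh scan; Z[1]=0
i=2: fresh scan; Z[2]=0
i=3: fresh scan; Z[3]=0
i=4: fresh scan; Z[4]=0
i=5: fresh scan; Z[5]=4 extend→box=[5,9)
i=6: min(r-i=3, Z[1]=0)=0; Z[6]=0
i=7: min(r-i=2, Z[2]=0)=0; Z[7]=0
i=8: min(r-i=1, Z[3]=0)=0; Z[8]=0
i=9: fresh scan; Z[9]=1 extend→box=[9,10)
i=10: fresh scan; Z[10]=4 extend→box=[10,14)
i=11: min(r-i=3, Z[1]=0)=0; Z[11]=0
i=12: min(r-i=2, Z[2]=0)=0; Z[12]=0
i=13: min(r-i=1, Z[3]=0)=0; Z[13]=0
i=14: fresh scan; Z[14]=0
i=15: fresh scan; Z[15]=1 extend→box=[15,16)
i=16: fresh scan; Z[16]=0
i=17: fresh scan; Z[17]=0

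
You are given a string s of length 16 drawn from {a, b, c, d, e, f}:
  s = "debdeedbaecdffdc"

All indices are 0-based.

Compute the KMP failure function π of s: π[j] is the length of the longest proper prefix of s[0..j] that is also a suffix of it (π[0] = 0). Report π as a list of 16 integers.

[0, 0, 0, 1, 2, 0, 1, 0, 0, 0, 0, 1, 0, 0, 1, 0]

π[0] = 0
j=1 s[j]='e': π[1]=0 (border '')
j=2 s[j]='b': π[2]=0 (border '')
j=3 s[j]='d': π[3]=1 (border 'd')
j=4 s[j]='e': π[4]=2 (border 'de')
j=5 s[j]='e': k: 2→0; π[5]=0 (border '')
j=6 s[j]='d': π[6]=1 (border 'd')
j=7 s[j]='b': k: 1→0; π[7]=0 (border '')
j=8 s[j]='a': π[8]=0 (border '')
j=9 s[j]='e': π[9]=0 (border '')
j=10 s[j]='c': π[10]=0 (border '')
j=11 s[j]='d': π[11]=1 (border 'd')
j=12 s[j]='f': k: 1→0; π[12]=0 (border '')
j=13 s[j]='f': π[13]=0 (border '')
j=14 s[j]='d': π[14]=1 (border 'd')
j=15 s[j]='c': k: 1→0; π[15]=0 (border '')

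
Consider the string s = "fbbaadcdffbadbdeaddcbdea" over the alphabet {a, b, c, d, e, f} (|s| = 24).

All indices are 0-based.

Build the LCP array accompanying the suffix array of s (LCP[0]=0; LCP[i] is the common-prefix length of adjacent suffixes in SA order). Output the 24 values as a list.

[0, 1, 1, 2, 2, 0, 2, 1, 1, 4, 0, 1, 0, 1, 2, 1, 1, 3, 1, 0, 2, 0, 2, 1]

rank→(start, suffix):
  0 → (23, 'a')
  1 → (3, 'aadcdffbadbdeaddcbdea')
  2 → (11, 'adbdeaddcbdea')
  3 → (4, 'adcdffbadbdeaddcbdea')
  4 → (16, 'addcbdea')
  5 → (2, 'baadcdffbadbdeaddcbdea')
  6 → (10, 'badbdeaddcbdea')
  7 → (1, 'bbaadcdffbadbdeaddcbdea')
  8 → (20, 'bdea')
  9 → (13, 'bdeaddcbdea')
  10 → (19, 'cbdea')
  11 → (6, 'cdffbadbdeaddcbdea')
  12 → (12, 'dbdeaddcbdea')
  13 → (18, 'dcbdea')
  14 → (5, 'dcdffbadbdeaddcbdea')
  15 → (17, 'ddcbdea')
  16 → (21, 'dea')
  17 → (14, 'deaddcbdea')
  18 → (7, 'dffbadbdeaddcbdea')
  19 → (22, 'ea')
  20 → (15, 'eaddcbdea')
  21 → (9, 'fbadbdeaddcbdea')
  22 → (0, 'fbbaadcdffbadbdeaddcbdea')
  23 → (8, 'ffbadbdeaddcbdea')

SA = [23, 3, 11, 4, 16, 2, 10, 1, 20, 13, 19, 6, 12, 18, 5, 17, 21, 14, 7, 22, 15, 9, 0, 8]
[i] adj suffixes → lcp
  [1] 23/3 → 1 ('a')
  [2] 3/11 → 1 ('a')
  [3] 11/4 → 2 ('ad')
  [4] 4/16 → 2 ('ad')
  [5] 16/2 → 0 ('')
  [6] 2/10 → 2 ('ba')
  [7] 10/1 → 1 ('b')
  [8] 1/20 → 1 ('b')
  [9] 20/13 → 4 ('bdea')
  [10] 13/19 → 0 ('')
  [11] 19/6 → 1 ('c')
  [12] 6/12 → 0 ('')
  [13] 12/18 → 1 ('d')
  [14] 18/5 → 2 ('dc')
  [15] 5/17 → 1 ('d')
  [16] 17/21 → 1 ('d')
  [17] 21/14 → 3 ('dea')
  [18] 14/7 → 1 ('d')
  [19] 7/22 → 0 ('')
  [20] 22/15 → 2 ('ea')
  [21] 15/9 → 0 ('')
  [22] 9/0 → 2 ('fb')
  [23] 0/8 → 1 ('f')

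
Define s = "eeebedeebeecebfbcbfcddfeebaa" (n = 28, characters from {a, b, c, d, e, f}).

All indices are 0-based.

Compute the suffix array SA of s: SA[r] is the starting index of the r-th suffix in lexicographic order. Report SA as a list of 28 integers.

rank | idx | suffix
   0 |  27 | a
   1 |  26 | aa
   2 |  25 | baa
   3 |  15 | bcbfcddfeebaa
   4 |   3 | bedeebeecebfbcbfcddfeebaa
   5 |   8 | beecebfbcbfcddfeebaa
   6 |  13 | bfbcbfcddfeebaa
   7 |  17 | bfcddfeebaa
   8 |  16 | cbfcddfeebaa
   9 |  19 | cddfeebaa
  10 |  11 | cebfbcbfcddfeebaa
  11 |  20 | ddfeebaa
  12 |   5 | deebeecebfbcbfcddfeebaa
  13 |  21 | dfeebaa
  14 |  24 | ebaa
  15 |   2 | ebedeebeecebfbcbfcddfeebaa
  16 |   7 | ebeecebfbcbfcddfeebaa
  17 |  12 | ebfbcbfcddfeebaa
  18 |  10 | ecebfbcbfcddfeebaa
  19 |   4 | edeebeecebfbcbfcddfeebaa
  20 |  23 | eebaa
  21 |   1 | eebedeebeecebfbcbfcddfeebaa
  22 |   6 | eebeecebfbcbfcddfeebaa
  23 |   9 | eecebfbcbfcddfeebaa
  24 |   0 | eeebedeebeecebfbcbfcddfeebaa
  25 |  14 | fbcbfcddfeebaa
  26 |  18 | fcddfeebaa
  27 |  22 | feebaa

[27, 26, 25, 15, 3, 8, 13, 17, 16, 19, 11, 20, 5, 21, 24, 2, 7, 12, 10, 4, 23, 1, 6, 9, 0, 14, 18, 22]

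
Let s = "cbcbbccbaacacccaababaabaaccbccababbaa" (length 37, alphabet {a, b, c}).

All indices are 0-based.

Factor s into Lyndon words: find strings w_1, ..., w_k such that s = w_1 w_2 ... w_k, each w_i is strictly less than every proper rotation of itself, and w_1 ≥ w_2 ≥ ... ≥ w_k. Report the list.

emit factor 1: 'c' (i=0, period=1)
emit factor 2: 'bc' (i=1, period=2)
emit factor 3: 'bbcc' (i=3, period=4)
emit factor 4: 'b' (i=7, period=1)
emit factor 5: 'aacaccc' (i=8, period=7)
emit factor 6: 'aabab' (i=15, period=5)
emit factor 7: 'aabaaccbccababb' (i=20, period=15)
emit factor 8: 'a' (i=35, period=1)
emit factor 9: 'a' (i=36, period=1)

["c", "bc", "bbcc", "b", "aacaccc", "aabab", "aabaaccbccababb", "a", "a"]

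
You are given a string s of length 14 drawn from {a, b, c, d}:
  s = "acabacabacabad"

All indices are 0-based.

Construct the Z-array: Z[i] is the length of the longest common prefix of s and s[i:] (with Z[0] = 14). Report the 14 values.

[14, 0, 1, 0, 9, 0, 1, 0, 5, 0, 1, 0, 1, 0]

Z[0]=14
i=1: fresh scan; Z[1]=0
i=2: fresh scan; Z[2]=1 extend→box=[2,3)
i=3: fresh scan; Z[3]=0
i=4: fresh scan; Z[4]=9 extend→box=[4,13)
i=5: min(r-i=8, Z[1]=0)=0; Z[5]=0
i=6: min(r-i=7, Z[2]=1)=1; Z[6]=1
i=7: min(r-i=6, Z[3]=0)=0; Z[7]=0
i=8: min(r-i=5, Z[4]=9)=5; Z[8]=5
i=9: min(r-i=4, Z[5]=0)=0; Z[9]=0
i=10: min(r-i=3, Z[6]=1)=1; Z[10]=1
i=11: min(r-i=2, Z[7]=0)=0; Z[11]=0
i=12: min(r-i=1, Z[8]=5)=1; Z[12]=1
i=13: fresh scan; Z[13]=0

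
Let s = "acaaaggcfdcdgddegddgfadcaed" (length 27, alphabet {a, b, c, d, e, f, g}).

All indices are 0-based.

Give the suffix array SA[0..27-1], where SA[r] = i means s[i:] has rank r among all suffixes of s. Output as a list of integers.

rank | idx | suffix
   0 |   2 | aaaggcfdcdgddegddgfadcaed
   1 |   3 | aaggcfdcdgddegddgfadcaed
   2 |   0 | acaaaggcfdcdgddegddgfadcaed
   3 |  21 | adcaed
   4 |  24 | aed
   5 |   4 | aggcfdcdgddegddgfadcaed
   6 |   1 | caaaggcfdcdgddegddgfadcaed
   7 |  23 | caed
   8 |  10 | cdgddegddgfadcaed
   9 |   7 | cfdcdgddegddgfadcaed
  10 |  26 | d
  11 |  22 | dcaed
  12 |   9 | dcdgddegddgfadcaed
  13 |  13 | ddegddgfadcaed
  14 |  17 | ddgfadcaed
  15 |  14 | degddgfadcaed
  16 |  11 | dgddegddgfadcaed
  17 |  18 | dgfadcaed
  18 |  25 | ed
  19 |  15 | egddgfadcaed
  20 |  20 | fadcaed
  21 |   8 | fdcdgddegddgfadcaed
  22 |   6 | gcfdcdgddegddgfadcaed
  23 |  12 | gddegddgfadcaed
  24 |  16 | gddgfadcaed
  25 |  19 | gfadcaed
  26 |   5 | ggcfdcdgddegddgfadcaed

[2, 3, 0, 21, 24, 4, 1, 23, 10, 7, 26, 22, 9, 13, 17, 14, 11, 18, 25, 15, 20, 8, 6, 12, 16, 19, 5]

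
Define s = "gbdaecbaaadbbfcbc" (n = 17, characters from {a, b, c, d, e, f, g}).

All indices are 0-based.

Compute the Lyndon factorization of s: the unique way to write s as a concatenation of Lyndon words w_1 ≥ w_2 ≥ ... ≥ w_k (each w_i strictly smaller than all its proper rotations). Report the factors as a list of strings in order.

emit factor 1: 'g' (i=0, period=1)
emit factor 2: 'bd' (i=1, period=2)
emit factor 3: 'aecb' (i=3, period=4)
emit factor 4: 'aaadbbfcbc' (i=7, period=10)

["g", "bd", "aecb", "aaadbbfcbc"]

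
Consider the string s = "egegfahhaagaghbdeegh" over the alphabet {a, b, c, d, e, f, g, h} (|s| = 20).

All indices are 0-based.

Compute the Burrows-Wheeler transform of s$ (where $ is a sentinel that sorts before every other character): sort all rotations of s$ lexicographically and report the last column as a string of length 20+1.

hhagfhbd$gegaeeeaghga

rank  rotation               last
    0  $egegfahhaagaghbdeegh  h
    1  aagaghbdeegh$egegfahh  h
    2  agaghbdeegh$egegfahha  a
    3  aghbdeegh$egegfahhaag  g
    4  ahhaagaghbdeegh$egegf  f
    5  bdeegh$egegfahhaagagh  h
    6  deegh$egegfahhaagaghb  b
    7  eegh$egegfahhaagaghbd  d
    8  egegfahhaagaghbdeegh$  $
    9  egfahhaagaghbdeegh$eg  g
   10  egh$egegfahhaagaghbde  e
   11  fahhaagaghbdeegh$egeg  g
   12  gaghbdeegh$egegfahhaa  a
   13  gegfahhaagaghbdeegh$e  e
   14  gfahhaagaghbdeegh$ege  e
   15  gh$egegfahhaagaghbdee  e
   16  ghbdeegh$egegfahhaaga  a
   17  h$egegfahhaagaghbdeeg  g
   18  haagaghbdeegh$egegfah  h
   19  hbdeegh$egegfahhaagag  g
   20  hhaagaghbdeegh$egegfa  a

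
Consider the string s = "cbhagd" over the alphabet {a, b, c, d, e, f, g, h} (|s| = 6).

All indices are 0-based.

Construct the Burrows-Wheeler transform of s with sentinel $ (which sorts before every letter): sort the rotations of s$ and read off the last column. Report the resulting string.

dhc$gab

rank  rotation last
    0  $cbhagd  d
    1  agd$cbh  h
    2  bhagd$c  c
    3  cbhagd$  $
    4  d$cbhag  g
    5  gd$cbha  a
    6  hagd$cb  b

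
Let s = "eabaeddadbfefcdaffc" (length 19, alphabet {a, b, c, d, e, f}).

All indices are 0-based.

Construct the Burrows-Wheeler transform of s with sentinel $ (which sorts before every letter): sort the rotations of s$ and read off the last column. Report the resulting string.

cedbdadffdcae$affeba

rank  rotation              last
    0  $eabaeddadbfefcdaffc  c
    1  abaeddadbfefcdaffc$e  e
    2  adbfefcdaffc$eabaedd  d
    3  aeddadbfefcdaffc$eab  b
    4  affc$eabaeddadbfefcd  d
    5  baeddadbfefcdaffc$ea  a
    6  bfefcdaffc$eabaeddad  d
    7  c$eabaeddadbfefcdaff  f
    8  cdaffc$eabaeddadbfef  f
    9  dadbfefcdaffc$eabaed  d
   10  daffc$eabaeddadbfefc  c
   11  dbfefcdaffc$eabaedda  a
   12  ddadbfefcdaffc$eabae  e
   13  eabaeddadbfefcdaffc$  $
   14  eddadbfefcdaffc$eaba  a
   15  efcdaffc$eabaeddadbf  f
   16  fc$eabaeddadbfefcdaf  f
   17  fcdaffc$eabaeddadbfe  e
   18  fefcdaffc$eabaeddadb  b
   19  ffc$eabaeddadbfefcda  a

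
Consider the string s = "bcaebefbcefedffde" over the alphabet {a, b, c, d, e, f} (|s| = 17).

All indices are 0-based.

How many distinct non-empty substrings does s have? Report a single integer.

140

sorted suffixes:
  #0 SA[0]=2  'aebefbcefedffde'
  #1 SA[1]=0  'bcaebefbcefedffde'
  #2 SA[2]=7  'bcefedffde'
  #3 SA[3]=4  'befbcefedffde'
  #4 SA[4]=1  'caebefbcefedffde'
  #5 SA[5]=8  'cefedffde'
  #6 SA[6]=15  'de'
  #7 SA[7]=12  'dffde'
  #8 SA[8]=16  'e'
  #9 SA[9]=3  'ebefbcefedffde'
  #10 SA[10]=11  'edffde'
  #11 SA[11]=5  'efbcefedffde'
  #12 SA[12]=9  'efedffde'
  #13 SA[13]=6  'fbcefedffde'
  #14 SA[14]=14  'fde'
  #15 SA[15]=10  'fedffde'
  #16 SA[16]=13  'ffde'

SA = [2, 0, 7, 4, 1, 8, 15, 12, 16, 3, 11, 5, 9, 6, 14, 10, 13]
i: (SA[i-1],SA[i]) lcp shared
  1: (2,0) 0 ''
  2: (0,7) 2 'bc'
  3: (7,4) 1 'b'
  4: (4,1) 0 ''
  5: (1,8) 1 'c'
  6: (8,15) 0 ''
  7: (15,12) 1 'd'
  8: (12,16) 0 ''
  9: (16,3) 1 'e'
  10: (3,11) 1 'e'
  11: (11,5) 1 'e'
  12: (5,9) 2 'ef'
  13: (9,6) 0 ''
  14: (6,14) 1 'f'
  15: (14,10) 1 'f'
  16: (10,13) 1 'f'

n(n+1)/2 = 17·18/2 = 153
Σ LCP = 0 + 0 + 2 + 1 + 0 + 1 + 0 + 1 + 0 + 1 + 1 + 1 + 2 + 0 + 1 + 1 + 1 = 13
distinct = 153 − 13 = 140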